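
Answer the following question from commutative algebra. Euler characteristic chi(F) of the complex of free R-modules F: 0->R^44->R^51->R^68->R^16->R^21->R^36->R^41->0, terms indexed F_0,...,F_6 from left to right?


chi = sum (-1)^i * rank:
(-1)^0*44=44
(-1)^1*51=-51
(-1)^2*68=68
(-1)^3*16=-16
(-1)^4*21=21
(-1)^5*36=-36
(-1)^6*41=41
chi=71


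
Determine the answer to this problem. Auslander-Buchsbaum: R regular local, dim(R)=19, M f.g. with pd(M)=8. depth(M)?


pd+depth=depth(R)=19
depth=19-8=11


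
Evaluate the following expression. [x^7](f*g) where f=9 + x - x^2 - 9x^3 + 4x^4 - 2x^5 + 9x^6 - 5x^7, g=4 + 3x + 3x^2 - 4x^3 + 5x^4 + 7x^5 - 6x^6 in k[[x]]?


[x^7] = sum a_i*b_j, i+j=7
  1*-6=-6
  -1*7=-7
  -9*5=-45
  4*-4=-16
  -2*3=-6
  9*3=27
  -5*4=-20
Sum=-73


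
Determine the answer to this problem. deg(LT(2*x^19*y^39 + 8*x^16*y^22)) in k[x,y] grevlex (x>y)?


LT: 2*x^19*y^39
deg_x=19, deg_y=39
Total=19+39=58


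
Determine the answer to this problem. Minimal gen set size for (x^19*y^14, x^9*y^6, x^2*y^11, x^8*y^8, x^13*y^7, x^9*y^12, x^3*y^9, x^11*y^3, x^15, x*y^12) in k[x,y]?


Remove redundant (divisible by others).
x^13*y^7 redundant.
x^9*y^12 redundant.
x^19*y^14 redundant.
Min: x^15, x^11*y^3, x^9*y^6, x^8*y^8, x^3*y^9, x^2*y^11, x*y^12
Count=7


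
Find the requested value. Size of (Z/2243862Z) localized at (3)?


3-primary part: 2243862=3^10*38
Size=3^10=59049


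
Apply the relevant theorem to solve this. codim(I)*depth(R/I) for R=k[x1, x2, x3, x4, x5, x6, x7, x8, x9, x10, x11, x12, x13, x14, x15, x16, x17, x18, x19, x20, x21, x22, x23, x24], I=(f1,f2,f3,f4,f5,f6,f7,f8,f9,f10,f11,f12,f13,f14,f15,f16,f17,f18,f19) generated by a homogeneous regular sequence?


codim=19, depth=dim(R/I)=24-19=5
Product=19*5=95


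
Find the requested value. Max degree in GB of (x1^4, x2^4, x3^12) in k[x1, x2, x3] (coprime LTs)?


Pure powers, coprime LTs => already GB.
Degrees: 4, 4, 12
Max=12


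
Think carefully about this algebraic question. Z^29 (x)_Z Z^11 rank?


rank(M(x)N) = rank(M)*rank(N)
29*11 = 319


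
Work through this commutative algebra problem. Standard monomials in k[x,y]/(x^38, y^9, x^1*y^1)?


k[x,y]/I, I = (x^38, y^9, x^1*y^1)
Rect: 38x9=342. Corner: (38-1)x(9-1)=296.
dim = 342-296 = 46


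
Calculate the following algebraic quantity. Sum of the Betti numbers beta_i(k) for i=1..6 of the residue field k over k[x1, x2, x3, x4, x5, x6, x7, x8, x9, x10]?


Koszul resolution: beta_i(k)=C(n,i), n=10
C(10,1)=10, C(10,2)=45, C(10,3)=120, C(10,4)=210, C(10,5)=252, C(10,6)=210
Sum=847


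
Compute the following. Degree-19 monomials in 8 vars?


C(d+n-1,n-1)=C(26,7)=657800


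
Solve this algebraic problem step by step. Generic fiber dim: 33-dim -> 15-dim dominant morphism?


dim(fiber)=dim(X)-dim(Y)=33-15=18


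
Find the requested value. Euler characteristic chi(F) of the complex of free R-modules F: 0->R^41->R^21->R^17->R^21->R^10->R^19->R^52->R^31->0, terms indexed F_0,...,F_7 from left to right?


chi = sum (-1)^i * rank:
(-1)^0*41=41
(-1)^1*21=-21
(-1)^2*17=17
(-1)^3*21=-21
(-1)^4*10=10
(-1)^5*19=-19
(-1)^6*52=52
(-1)^7*31=-31
chi=28


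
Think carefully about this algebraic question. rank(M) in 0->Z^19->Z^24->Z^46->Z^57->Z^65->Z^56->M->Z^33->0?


Alt sum=0:
(-1)^0*19 + (-1)^1*24 + (-1)^2*46 + (-1)^3*57 + (-1)^4*65 + (-1)^5*56 + (-1)^6*? + (-1)^7*33=0
rank(M)=40


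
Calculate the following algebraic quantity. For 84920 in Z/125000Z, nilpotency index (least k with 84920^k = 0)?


84920^k mod 125000:
k=1: 84920
k=2: 31400
k=3: 113000
k=4: 85000
k=5: 75000
k=6: 0
First zero at k = 6


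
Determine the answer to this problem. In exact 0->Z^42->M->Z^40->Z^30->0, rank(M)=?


Alt sum=0:
(-1)^0*42 + (-1)^1*? + (-1)^2*40 + (-1)^3*30=0
rank(M)=52


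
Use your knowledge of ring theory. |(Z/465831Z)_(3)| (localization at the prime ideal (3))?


3-primary part: 465831=3^8*71
Size=3^8=6561


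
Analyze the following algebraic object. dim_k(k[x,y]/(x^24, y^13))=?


Basis: x^i*y^j, i<24, j<13
24*13=312


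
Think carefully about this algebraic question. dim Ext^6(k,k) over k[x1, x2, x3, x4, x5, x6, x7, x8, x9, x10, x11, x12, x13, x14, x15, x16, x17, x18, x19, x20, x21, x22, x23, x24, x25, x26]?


C(n,i)=C(26,6)=230230


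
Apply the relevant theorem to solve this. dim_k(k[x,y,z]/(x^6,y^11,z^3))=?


Basis: x^iy^jz^k, i<6,j<11,k<3
6*11*3=198


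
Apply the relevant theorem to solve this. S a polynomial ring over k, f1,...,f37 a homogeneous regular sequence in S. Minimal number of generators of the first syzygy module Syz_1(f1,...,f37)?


Regular sequence => Koszul complex is the minimal free resolution.
Syz_1 minimally generated by Koszul relations f_i*e_j - f_j*e_i (i<j): mu(Syz_1) = beta_2 = C(m,2) = m(m-1)/2
m=37
37*36/2 = 666


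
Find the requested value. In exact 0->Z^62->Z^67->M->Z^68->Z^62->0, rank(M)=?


Alt sum=0:
(-1)^0*62 + (-1)^1*67 + (-1)^2*? + (-1)^3*68 + (-1)^4*62=0
rank(M)=11


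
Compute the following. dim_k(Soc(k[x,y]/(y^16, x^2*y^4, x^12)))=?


Socle = ann(m) = span of standard monomials u with x*u, y*u in I (staircase corners).
Minimal generators: x^12, x^2*y^4, y^16
Corners: xy^15, x^11y^3
Socle dim=2


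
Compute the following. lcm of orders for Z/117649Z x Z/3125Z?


Exponent = lcm of the cyclic orders; pairwise coprime => product.
7^6*5^5=117649*3125=367653125


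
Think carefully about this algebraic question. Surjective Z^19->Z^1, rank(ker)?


rank(ker) = 19-1 = 18


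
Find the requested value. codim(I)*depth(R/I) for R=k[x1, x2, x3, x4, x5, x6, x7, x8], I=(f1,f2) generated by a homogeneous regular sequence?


codim=2, depth=dim(R/I)=8-2=6
Product=2*6=12


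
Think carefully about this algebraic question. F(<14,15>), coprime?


gcd(14,15)=1 => F=ab-a-b=14*15-14-15=210-29=181


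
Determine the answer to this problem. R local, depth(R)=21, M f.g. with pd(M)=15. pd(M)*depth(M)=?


pd+depth=21
depth=21-15=6
pd*depth=15*6=90


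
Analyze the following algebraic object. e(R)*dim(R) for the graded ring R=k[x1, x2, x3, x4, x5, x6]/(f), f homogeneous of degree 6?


e(R)=deg(f)=6, dim(R)=6-1=5
e*dim=6*5=30


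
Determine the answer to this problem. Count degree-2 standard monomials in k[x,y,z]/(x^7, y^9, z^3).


Need i<7, j<9, k<3 with i+j+k=2.
For each i, j ranges over max(0,2-i-2)..min(8,2-i):
  i=0: j in [0,2] -> 3
  i=1: j in [0,1] -> 2
  i=2: j in [0,0] -> 1
H(2) = 3+2+1 = 6


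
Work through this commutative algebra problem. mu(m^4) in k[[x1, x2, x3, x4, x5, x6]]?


C(n+d-1,d)=C(9,4)=126


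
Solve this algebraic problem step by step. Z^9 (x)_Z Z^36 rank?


rank(M(x)N) = rank(M)*rank(N)
9*36 = 324


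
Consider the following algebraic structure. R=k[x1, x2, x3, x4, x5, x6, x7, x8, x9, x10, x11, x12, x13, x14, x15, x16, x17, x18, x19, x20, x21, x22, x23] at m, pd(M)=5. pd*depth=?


pd+depth=23
depth=23-5=18
pd*depth=5*18=90


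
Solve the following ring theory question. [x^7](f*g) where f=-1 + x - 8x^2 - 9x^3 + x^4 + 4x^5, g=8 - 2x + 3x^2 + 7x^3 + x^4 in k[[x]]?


[x^7] = sum a_i*b_j, i+j=7
  -9*1=-9
  1*7=7
  4*3=12
Sum=10


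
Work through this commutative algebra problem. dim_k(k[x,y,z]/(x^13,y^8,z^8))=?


Basis: x^iy^jz^k, i<13,j<8,k<8
13*8*8=832


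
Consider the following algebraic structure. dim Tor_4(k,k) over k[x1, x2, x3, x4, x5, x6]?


Koszul: C(n,i)=C(6,4)=15


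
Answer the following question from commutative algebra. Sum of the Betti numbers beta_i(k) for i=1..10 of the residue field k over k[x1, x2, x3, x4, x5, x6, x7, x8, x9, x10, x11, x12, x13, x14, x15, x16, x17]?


Koszul resolution: beta_i(k)=C(n,i), n=17
C(17,1)=17, C(17,2)=136, C(17,3)=680, C(17,4)=2380, C(17,5)=6188, C(17,6)=12376, C(17,7)=19448, C(17,8)=24310, C(17,9)=24310, C(17,10)=19448
Sum=109293


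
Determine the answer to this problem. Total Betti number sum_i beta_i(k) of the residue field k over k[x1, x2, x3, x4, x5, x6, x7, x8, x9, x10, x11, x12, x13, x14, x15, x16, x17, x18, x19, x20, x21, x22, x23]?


Koszul resolution: beta_i(k)=C(n,i), n=23
sum_i C(23,i) = 2^23 = 8388608


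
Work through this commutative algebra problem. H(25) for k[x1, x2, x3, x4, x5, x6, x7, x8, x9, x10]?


C(d+n-1,n-1)=C(34,9)=52451256


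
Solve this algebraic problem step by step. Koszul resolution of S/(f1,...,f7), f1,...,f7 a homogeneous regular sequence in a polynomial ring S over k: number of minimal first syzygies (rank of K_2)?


Regular sequence => Koszul complex is the minimal free resolution.
Syz_1 minimally generated by Koszul relations f_i*e_j - f_j*e_i (i<j): mu(Syz_1) = beta_2 = C(m,2) = m(m-1)/2
m=7
7*6/2 = 21


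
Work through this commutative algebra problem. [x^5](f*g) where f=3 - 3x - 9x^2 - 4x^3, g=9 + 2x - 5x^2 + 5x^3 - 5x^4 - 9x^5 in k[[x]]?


[x^5] = sum a_i*b_j, i+j=5
  3*-9=-27
  -3*-5=15
  -9*5=-45
  -4*-5=20
Sum=-37


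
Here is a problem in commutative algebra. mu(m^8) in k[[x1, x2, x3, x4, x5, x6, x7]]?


C(n+d-1,d)=C(14,8)=3003


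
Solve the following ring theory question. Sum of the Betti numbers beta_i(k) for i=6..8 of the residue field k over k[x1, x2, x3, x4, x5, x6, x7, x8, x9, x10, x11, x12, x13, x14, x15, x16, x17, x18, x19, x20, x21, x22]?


Koszul resolution: beta_i(k)=C(n,i), n=22
C(22,6)=74613, C(22,7)=170544, C(22,8)=319770
Sum=564927


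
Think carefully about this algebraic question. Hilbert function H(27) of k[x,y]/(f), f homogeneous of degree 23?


H(t)=d for t>=d-1.
d=23, t=27
H(27)=23


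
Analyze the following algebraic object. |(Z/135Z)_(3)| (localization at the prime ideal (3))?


3-primary part: 135=3^3*5
Size=3^3=27


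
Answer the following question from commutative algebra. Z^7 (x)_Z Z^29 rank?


rank(M(x)N) = rank(M)*rank(N)
7*29 = 203


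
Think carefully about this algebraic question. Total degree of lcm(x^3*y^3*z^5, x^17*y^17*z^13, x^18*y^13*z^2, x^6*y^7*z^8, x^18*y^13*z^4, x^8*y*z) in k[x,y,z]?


lcm = componentwise max:
x: max(3,17,18,6,18,8)=18
y: max(3,17,13,7,13,1)=17
z: max(5,13,2,8,4,1)=13
Total=18+17+13=48


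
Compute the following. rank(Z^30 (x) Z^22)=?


rank(M(x)N) = rank(M)*rank(N)
30*22 = 660


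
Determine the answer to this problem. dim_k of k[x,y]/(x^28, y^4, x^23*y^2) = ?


k[x,y]/I, I = (x^28, y^4, x^23*y^2)
Rect: 28x4=112. Corner: (28-23)x(4-2)=10.
dim = 112-10 = 102


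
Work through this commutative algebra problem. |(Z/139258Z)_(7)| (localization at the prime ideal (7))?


7-primary part: 139258=7^4*58
Size=7^4=2401


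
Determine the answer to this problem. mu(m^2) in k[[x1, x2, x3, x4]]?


C(n+d-1,d)=C(5,2)=10


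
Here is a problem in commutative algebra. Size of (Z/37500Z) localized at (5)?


5-primary part: 37500=5^5*12
Size=5^5=3125


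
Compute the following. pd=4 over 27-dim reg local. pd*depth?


pd+depth=27
depth=27-4=23
pd*depth=4*23=92


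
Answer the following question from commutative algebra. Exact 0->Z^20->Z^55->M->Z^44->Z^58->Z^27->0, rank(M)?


Alt sum=0:
(-1)^0*20 + (-1)^1*55 + (-1)^2*? + (-1)^3*44 + (-1)^4*58 + (-1)^5*27=0
rank(M)=48


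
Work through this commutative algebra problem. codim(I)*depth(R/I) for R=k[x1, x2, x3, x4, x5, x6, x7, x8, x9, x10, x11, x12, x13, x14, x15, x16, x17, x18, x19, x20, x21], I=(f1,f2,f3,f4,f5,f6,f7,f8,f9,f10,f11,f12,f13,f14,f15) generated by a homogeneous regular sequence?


codim=15, depth=dim(R/I)=21-15=6
Product=15*6=90


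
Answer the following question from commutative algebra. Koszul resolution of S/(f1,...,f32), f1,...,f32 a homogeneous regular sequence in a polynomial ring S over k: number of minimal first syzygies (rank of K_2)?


Regular sequence => Koszul complex is the minimal free resolution.
Syz_1 minimally generated by Koszul relations f_i*e_j - f_j*e_i (i<j): mu(Syz_1) = beta_2 = C(m,2) = m(m-1)/2
m=32
32*31/2 = 496


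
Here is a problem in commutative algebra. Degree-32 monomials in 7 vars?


C(d+n-1,n-1)=C(38,6)=2760681


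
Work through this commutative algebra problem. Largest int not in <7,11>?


gcd(7,11)=1 => F=ab-a-b=7*11-7-11=77-18=59


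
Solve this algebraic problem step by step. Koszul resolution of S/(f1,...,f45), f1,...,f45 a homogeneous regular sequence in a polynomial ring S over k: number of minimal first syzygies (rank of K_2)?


Regular sequence => Koszul complex is the minimal free resolution.
Syz_1 minimally generated by Koszul relations f_i*e_j - f_j*e_i (i<j): mu(Syz_1) = beta_2 = C(m,2) = m(m-1)/2
m=45
45*44/2 = 990


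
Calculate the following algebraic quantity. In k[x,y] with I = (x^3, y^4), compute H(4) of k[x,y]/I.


k[x,y], I = (x^3, y^4), d = 4
Need i < 3 and d-i < 4.
Range: 1 <= i <= 2.
H(4) = 2


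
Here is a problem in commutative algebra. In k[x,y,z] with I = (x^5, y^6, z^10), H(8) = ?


Need i<5, j<6, k<10 with i+j+k=8.
For each i, j ranges over max(0,8-i-9)..min(5,8-i):
  i=0: j in [0,5] -> 6
  i=1: j in [0,5] -> 6
  i=2: j in [0,5] -> 6
  i=3: j in [0,5] -> 6
  i=4: j in [0,4] -> 5
H(8) = 6+6+6+6+5 = 29


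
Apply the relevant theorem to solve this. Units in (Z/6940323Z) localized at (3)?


Local ring = Z/243Z.
phi(243) = 3^4*(3-1) = 162


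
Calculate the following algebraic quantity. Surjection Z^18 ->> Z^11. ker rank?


rank(ker) = 18-11 = 7


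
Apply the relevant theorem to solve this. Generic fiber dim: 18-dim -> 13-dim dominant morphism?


dim(fiber)=dim(X)-dim(Y)=18-13=5


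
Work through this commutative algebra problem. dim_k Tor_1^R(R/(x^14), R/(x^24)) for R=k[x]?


Tor_1(R/I,R/J)=(I cap J)/IJ=(x^24)/(x^38)
dim=38-24=min(14,24)=14


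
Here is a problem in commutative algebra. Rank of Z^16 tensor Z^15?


rank(M(x)N) = rank(M)*rank(N)
16*15 = 240


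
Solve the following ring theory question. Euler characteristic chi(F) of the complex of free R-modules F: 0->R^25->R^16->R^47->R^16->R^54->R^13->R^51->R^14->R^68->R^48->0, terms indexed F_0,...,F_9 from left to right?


chi = sum (-1)^i * rank:
(-1)^0*25=25
(-1)^1*16=-16
(-1)^2*47=47
(-1)^3*16=-16
(-1)^4*54=54
(-1)^5*13=-13
(-1)^6*51=51
(-1)^7*14=-14
(-1)^8*68=68
(-1)^9*48=-48
chi=138


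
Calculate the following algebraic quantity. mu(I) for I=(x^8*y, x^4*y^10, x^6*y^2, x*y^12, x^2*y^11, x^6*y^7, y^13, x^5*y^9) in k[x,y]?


Remove redundant (divisible by others).
x^6*y^7 redundant.
Min: x^8*y, x^6*y^2, x^5*y^9, x^4*y^10, x^2*y^11, x*y^12, y^13
Count=7


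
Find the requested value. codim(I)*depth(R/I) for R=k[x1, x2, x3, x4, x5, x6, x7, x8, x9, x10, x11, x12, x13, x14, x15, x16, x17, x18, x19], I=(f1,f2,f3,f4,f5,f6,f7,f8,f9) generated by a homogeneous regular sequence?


codim=9, depth=dim(R/I)=19-9=10
Product=9*10=90


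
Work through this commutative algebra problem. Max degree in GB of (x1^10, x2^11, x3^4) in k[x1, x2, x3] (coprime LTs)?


Pure powers, coprime LTs => already GB.
Degrees: 10, 11, 4
Max=11


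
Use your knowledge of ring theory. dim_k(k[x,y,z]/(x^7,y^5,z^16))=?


Basis: x^iy^jz^k, i<7,j<5,k<16
7*5*16=560


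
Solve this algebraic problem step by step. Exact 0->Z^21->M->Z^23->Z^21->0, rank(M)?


Alt sum=0:
(-1)^0*21 + (-1)^1*? + (-1)^2*23 + (-1)^3*21=0
rank(M)=23


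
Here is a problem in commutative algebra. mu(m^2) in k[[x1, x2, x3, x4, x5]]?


C(n+d-1,d)=C(6,2)=15


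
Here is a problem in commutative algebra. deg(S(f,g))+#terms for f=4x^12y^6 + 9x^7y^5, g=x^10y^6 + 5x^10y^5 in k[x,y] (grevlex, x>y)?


LT(f)=4x^12y^6, LT(g)=x^10y^6
lcm(LM)=x^12y^6
S(f,g) (scaled by 4 to clear denominators) = 1*f - 4x^2*g = -20x^12y^5 + 9x^7y^5
2 terms, deg 17.
17+2=19


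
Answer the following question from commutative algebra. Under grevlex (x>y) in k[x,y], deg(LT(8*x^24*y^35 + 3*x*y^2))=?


LT: 8*x^24*y^35
deg_x=24, deg_y=35
Total=24+35=59


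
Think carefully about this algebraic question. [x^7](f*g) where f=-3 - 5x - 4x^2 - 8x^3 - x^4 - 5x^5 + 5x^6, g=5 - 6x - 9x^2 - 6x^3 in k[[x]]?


[x^7] = sum a_i*b_j, i+j=7
  -1*-6=6
  -5*-9=45
  5*-6=-30
Sum=21


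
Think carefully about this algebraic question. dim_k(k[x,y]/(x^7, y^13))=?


Basis: x^i*y^j, i<7, j<13
7*13=91


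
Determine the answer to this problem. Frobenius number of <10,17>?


gcd(10,17)=1 => F=ab-a-b=10*17-10-17=170-27=143


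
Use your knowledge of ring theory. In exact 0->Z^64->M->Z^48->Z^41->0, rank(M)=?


Alt sum=0:
(-1)^0*64 + (-1)^1*? + (-1)^2*48 + (-1)^3*41=0
rank(M)=71


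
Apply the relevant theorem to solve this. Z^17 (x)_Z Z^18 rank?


rank(M(x)N) = rank(M)*rank(N)
17*18 = 306


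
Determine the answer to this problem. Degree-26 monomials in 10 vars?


C(d+n-1,n-1)=C(35,9)=70607460


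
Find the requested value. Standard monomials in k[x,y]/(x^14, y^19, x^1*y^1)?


k[x,y]/I, I = (x^14, y^19, x^1*y^1)
Rect: 14x19=266. Corner: (14-1)x(19-1)=234.
dim = 266-234 = 32


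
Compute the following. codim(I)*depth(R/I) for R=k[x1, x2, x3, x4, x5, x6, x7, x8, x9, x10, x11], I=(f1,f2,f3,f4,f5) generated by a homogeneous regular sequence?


codim=5, depth=dim(R/I)=11-5=6
Product=5*6=30


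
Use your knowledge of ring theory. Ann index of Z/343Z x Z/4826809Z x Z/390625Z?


Exponent = lcm of the cyclic orders; pairwise coprime => product.
7^3*13^6*5^8=343*4826809*390625=646716987109375


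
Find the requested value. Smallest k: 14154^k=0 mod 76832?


14154^k mod 76832:
k=1: 14154
k=2: 34692
k=3: 74088
k=4: 38416
k=5: 0
First zero at k = 5


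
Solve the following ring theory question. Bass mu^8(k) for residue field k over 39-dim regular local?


C(n,i)=C(39,8)=61523748


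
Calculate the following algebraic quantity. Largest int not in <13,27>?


gcd(13,27)=1 => F=ab-a-b=13*27-13-27=351-40=311


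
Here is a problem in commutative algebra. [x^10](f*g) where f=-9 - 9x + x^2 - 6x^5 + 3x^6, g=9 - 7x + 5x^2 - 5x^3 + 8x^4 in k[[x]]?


[x^10] = sum a_i*b_j, i+j=10
  3*8=24
Sum=24


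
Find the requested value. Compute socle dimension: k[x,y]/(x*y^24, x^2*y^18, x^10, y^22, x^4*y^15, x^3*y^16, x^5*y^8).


Socle = ann(m) = span of standard monomials u with x*u, y*u in I (staircase corners).
Redundant generators: x*y^24
Minimal generators: x^10, x^5*y^8, x^4*y^15, x^3*y^16, x^2*y^18, y^22
Corners: xy^21, x^2y^17, x^3y^15, x^4y^14, x^9y^7
Socle dim=5


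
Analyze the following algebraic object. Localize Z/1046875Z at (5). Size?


5-primary part: 1046875=5^6*67
Size=5^6=15625


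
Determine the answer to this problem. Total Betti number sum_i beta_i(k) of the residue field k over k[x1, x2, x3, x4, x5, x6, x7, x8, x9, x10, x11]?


Koszul resolution: beta_i(k)=C(n,i), n=11
sum_i C(11,i) = 2^11 = 2048


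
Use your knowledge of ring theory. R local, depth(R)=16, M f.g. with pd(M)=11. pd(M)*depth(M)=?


pd+depth=16
depth=16-11=5
pd*depth=11*5=55


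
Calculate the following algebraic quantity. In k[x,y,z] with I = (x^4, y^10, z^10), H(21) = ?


Need i<4, j<10, k<10 with i+j+k=21.
For each i, j ranges over max(0,21-i-9)..min(9,21-i):
  i=0: j in [12,9] -> 0
  i=1: j in [11,9] -> 0
  i=2: j in [10,9] -> 0
  i=3: j in [9,9] -> 1
H(21) = 0+0+0+1 = 1


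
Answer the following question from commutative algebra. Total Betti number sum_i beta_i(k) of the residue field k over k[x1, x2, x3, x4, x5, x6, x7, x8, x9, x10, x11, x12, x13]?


Koszul resolution: beta_i(k)=C(n,i), n=13
sum_i C(13,i) = 2^13 = 8192


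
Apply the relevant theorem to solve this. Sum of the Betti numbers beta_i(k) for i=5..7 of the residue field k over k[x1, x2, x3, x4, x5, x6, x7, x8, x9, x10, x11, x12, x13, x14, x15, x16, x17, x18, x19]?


Koszul resolution: beta_i(k)=C(n,i), n=19
C(19,5)=11628, C(19,6)=27132, C(19,7)=50388
Sum=89148


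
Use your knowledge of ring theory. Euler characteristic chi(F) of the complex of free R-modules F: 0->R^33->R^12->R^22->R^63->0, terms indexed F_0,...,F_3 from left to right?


chi = sum (-1)^i * rank:
(-1)^0*33=33
(-1)^1*12=-12
(-1)^2*22=22
(-1)^3*63=-63
chi=-20


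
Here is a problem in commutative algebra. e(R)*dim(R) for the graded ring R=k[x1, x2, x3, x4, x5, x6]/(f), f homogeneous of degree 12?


e(R)=deg(f)=12, dim(R)=6-1=5
e*dim=12*5=60


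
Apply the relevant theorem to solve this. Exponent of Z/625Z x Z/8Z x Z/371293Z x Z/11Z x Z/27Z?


Exponent = lcm of the cyclic orders; pairwise coprime => product.
5^4*2^3*13^5*11^1*3^3=625*8*371293*11*27=551370105000


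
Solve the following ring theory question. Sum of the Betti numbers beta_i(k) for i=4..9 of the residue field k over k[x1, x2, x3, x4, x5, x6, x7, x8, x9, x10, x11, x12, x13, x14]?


Koszul resolution: beta_i(k)=C(n,i), n=14
C(14,4)=1001, C(14,5)=2002, C(14,6)=3003, C(14,7)=3432, C(14,8)=3003, C(14,9)=2002
Sum=14443


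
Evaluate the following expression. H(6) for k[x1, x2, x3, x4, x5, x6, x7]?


C(d+n-1,n-1)=C(12,6)=924


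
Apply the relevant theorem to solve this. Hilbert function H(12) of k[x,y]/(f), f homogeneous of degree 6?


H(t)=d for t>=d-1.
d=6, t=12
H(12)=6


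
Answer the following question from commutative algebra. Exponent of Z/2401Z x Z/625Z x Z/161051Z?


Exponent = lcm of the cyclic orders; pairwise coprime => product.
7^4*5^4*11^5=2401*625*161051=241677156875


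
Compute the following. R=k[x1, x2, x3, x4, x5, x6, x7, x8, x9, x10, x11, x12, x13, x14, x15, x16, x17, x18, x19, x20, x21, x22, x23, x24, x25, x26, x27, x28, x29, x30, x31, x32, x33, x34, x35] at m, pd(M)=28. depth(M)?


pd+depth=depth(R)=35
depth=35-28=7


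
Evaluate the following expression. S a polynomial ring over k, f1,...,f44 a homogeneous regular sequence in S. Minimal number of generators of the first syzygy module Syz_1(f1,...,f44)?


Regular sequence => Koszul complex is the minimal free resolution.
Syz_1 minimally generated by Koszul relations f_i*e_j - f_j*e_i (i<j): mu(Syz_1) = beta_2 = C(m,2) = m(m-1)/2
m=44
44*43/2 = 946


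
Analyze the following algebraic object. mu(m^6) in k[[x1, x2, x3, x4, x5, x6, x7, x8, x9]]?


C(n+d-1,d)=C(14,6)=3003


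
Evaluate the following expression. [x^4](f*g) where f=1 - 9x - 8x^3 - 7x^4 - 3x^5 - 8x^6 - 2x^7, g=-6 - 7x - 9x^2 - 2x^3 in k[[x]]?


[x^4] = sum a_i*b_j, i+j=4
  -9*-2=18
  -8*-7=56
  -7*-6=42
Sum=116


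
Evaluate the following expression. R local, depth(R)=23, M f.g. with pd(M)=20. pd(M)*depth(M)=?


pd+depth=23
depth=23-20=3
pd*depth=20*3=60


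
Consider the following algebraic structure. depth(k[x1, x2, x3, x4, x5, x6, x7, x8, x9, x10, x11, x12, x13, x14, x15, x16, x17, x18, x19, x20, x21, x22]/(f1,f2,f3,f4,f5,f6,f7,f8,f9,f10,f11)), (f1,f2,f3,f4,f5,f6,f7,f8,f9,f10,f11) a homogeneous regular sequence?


depth(R)=22
depth(R/I)=22-11=11


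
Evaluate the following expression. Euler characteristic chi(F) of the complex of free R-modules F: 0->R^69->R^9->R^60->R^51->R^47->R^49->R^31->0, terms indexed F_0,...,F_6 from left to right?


chi = sum (-1)^i * rank:
(-1)^0*69=69
(-1)^1*9=-9
(-1)^2*60=60
(-1)^3*51=-51
(-1)^4*47=47
(-1)^5*49=-49
(-1)^6*31=31
chi=98


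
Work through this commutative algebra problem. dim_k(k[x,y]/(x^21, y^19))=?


Basis: x^i*y^j, i<21, j<19
21*19=399


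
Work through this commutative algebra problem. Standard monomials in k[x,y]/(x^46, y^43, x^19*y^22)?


k[x,y]/I, I = (x^46, y^43, x^19*y^22)
Rect: 46x43=1978. Corner: (46-19)x(43-22)=567.
dim = 1978-567 = 1411


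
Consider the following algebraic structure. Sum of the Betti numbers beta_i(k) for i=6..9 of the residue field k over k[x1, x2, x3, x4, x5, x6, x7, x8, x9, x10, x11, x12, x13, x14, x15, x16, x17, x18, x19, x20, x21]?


Koszul resolution: beta_i(k)=C(n,i), n=21
C(21,6)=54264, C(21,7)=116280, C(21,8)=203490, C(21,9)=293930
Sum=667964


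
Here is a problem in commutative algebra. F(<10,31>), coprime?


gcd(10,31)=1 => F=ab-a-b=10*31-10-31=310-41=269


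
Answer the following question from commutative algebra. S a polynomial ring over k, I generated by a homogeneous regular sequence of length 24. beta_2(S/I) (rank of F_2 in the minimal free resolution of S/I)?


Regular sequence => Koszul complex is the minimal free resolution.
Syz_1 minimally generated by Koszul relations f_i*e_j - f_j*e_i (i<j): mu(Syz_1) = beta_2 = C(m,2) = m(m-1)/2
m=24
24*23/2 = 276


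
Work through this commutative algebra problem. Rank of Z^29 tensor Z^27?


rank(M(x)N) = rank(M)*rank(N)
29*27 = 783


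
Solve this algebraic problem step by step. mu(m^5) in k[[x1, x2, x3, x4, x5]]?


C(n+d-1,d)=C(9,5)=126


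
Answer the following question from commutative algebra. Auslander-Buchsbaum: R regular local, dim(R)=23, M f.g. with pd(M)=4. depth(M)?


pd+depth=depth(R)=23
depth=23-4=19


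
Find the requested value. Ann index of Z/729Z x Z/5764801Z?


Exponent = lcm of the cyclic orders; pairwise coprime => product.
3^6*7^8=729*5764801=4202539929


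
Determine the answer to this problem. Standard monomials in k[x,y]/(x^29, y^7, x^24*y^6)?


k[x,y]/I, I = (x^29, y^7, x^24*y^6)
Rect: 29x7=203. Corner: (29-24)x(7-6)=5.
dim = 203-5 = 198


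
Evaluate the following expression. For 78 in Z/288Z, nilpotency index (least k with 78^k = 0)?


78^k mod 288:
k=1: 78
k=2: 36
k=3: 216
k=4: 144
k=5: 0
First zero at k = 5


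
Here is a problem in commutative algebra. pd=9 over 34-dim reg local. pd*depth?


pd+depth=34
depth=34-9=25
pd*depth=9*25=225


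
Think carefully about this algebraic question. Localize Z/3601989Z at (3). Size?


3-primary part: 3601989=3^10*61
Size=3^10=59049


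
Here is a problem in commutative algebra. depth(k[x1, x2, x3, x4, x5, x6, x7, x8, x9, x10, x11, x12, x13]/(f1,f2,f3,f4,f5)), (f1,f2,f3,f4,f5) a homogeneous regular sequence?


depth(R)=13
depth(R/I)=13-5=8


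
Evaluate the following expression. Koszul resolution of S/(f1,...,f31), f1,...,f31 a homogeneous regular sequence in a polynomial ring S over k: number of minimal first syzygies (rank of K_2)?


Regular sequence => Koszul complex is the minimal free resolution.
Syz_1 minimally generated by Koszul relations f_i*e_j - f_j*e_i (i<j): mu(Syz_1) = beta_2 = C(m,2) = m(m-1)/2
m=31
31*30/2 = 465


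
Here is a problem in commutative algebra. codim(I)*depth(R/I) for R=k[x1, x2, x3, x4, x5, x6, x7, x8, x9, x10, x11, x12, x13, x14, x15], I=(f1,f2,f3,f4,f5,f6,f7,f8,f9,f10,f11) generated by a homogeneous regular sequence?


codim=11, depth=dim(R/I)=15-11=4
Product=11*4=44


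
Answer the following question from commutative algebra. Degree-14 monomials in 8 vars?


C(d+n-1,n-1)=C(21,7)=116280


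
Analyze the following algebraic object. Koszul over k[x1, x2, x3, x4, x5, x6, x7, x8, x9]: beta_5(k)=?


C(n,i)=C(9,5)=126


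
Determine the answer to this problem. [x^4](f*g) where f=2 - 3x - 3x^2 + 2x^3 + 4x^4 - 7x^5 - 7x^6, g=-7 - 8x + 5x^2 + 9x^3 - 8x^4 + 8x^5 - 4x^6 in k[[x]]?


[x^4] = sum a_i*b_j, i+j=4
  2*-8=-16
  -3*9=-27
  -3*5=-15
  2*-8=-16
  4*-7=-28
Sum=-102


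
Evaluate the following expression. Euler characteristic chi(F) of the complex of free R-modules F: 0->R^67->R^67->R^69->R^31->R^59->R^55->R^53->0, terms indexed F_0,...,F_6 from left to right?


chi = sum (-1)^i * rank:
(-1)^0*67=67
(-1)^1*67=-67
(-1)^2*69=69
(-1)^3*31=-31
(-1)^4*59=59
(-1)^5*55=-55
(-1)^6*53=53
chi=95


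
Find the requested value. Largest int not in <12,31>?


gcd(12,31)=1 => F=ab-a-b=12*31-12-31=372-43=329


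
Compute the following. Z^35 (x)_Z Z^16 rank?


rank(M(x)N) = rank(M)*rank(N)
35*16 = 560


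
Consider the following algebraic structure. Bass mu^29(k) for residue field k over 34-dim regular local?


C(n,i)=C(34,29)=278256


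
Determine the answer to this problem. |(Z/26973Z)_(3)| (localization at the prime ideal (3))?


3-primary part: 26973=3^6*37
Size=3^6=729


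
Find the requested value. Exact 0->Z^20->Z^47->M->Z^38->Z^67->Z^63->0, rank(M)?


Alt sum=0:
(-1)^0*20 + (-1)^1*47 + (-1)^2*? + (-1)^3*38 + (-1)^4*67 + (-1)^5*63=0
rank(M)=61


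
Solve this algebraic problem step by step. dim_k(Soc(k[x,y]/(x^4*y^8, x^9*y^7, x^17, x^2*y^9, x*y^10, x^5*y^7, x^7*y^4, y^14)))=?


Socle = ann(m) = span of standard monomials u with x*u, y*u in I (staircase corners).
Redundant generators: x^9*y^7
Minimal generators: x^17, x^7*y^4, x^5*y^7, x^4*y^8, x^2*y^9, x*y^10, y^14
Corners: y^13, xy^9, x^3y^8, x^4y^7, x^6y^6, x^16y^3
Socle dim=6


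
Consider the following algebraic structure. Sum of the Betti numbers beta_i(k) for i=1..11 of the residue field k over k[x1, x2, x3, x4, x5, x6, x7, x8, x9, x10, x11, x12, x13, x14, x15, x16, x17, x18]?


Koszul resolution: beta_i(k)=C(n,i), n=18
C(18,1)=18, C(18,2)=153, C(18,3)=816, C(18,4)=3060, C(18,5)=8568, C(18,6)=18564, C(18,7)=31824, C(18,8)=43758, C(18,9)=48620, C(18,10)=43758, C(18,11)=31824
Sum=230963


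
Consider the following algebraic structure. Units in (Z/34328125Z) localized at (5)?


Local ring = Z/15625Z.
phi(15625) = 5^5*(5-1) = 12500


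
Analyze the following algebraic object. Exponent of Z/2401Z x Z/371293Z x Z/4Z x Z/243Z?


Exponent = lcm of the cyclic orders; pairwise coprime => product.
7^4*13^5*2^2*3^5=2401*371293*4*243=866513207196


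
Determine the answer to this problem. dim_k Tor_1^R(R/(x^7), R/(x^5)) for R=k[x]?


Tor_1(R/I,R/J)=(I cap J)/IJ=(x^7)/(x^12)
dim=12-7=min(7,5)=5


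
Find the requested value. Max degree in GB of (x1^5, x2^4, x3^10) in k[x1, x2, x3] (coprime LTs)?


Pure powers, coprime LTs => already GB.
Degrees: 5, 4, 10
Max=10


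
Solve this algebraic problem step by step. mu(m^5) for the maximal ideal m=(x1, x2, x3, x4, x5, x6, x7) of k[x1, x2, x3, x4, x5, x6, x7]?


Graded Nakayama: mu(m^d) = dim_k (m^d/m^(d+1)) = #degree-5 monomials in 7 vars
C(n+d-1,d)=C(11,5)=462


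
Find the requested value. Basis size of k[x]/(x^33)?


Basis: 1,x,...,x^32
dim=33


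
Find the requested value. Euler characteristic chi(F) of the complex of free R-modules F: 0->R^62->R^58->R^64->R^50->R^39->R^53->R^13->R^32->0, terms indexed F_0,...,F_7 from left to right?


chi = sum (-1)^i * rank:
(-1)^0*62=62
(-1)^1*58=-58
(-1)^2*64=64
(-1)^3*50=-50
(-1)^4*39=39
(-1)^5*53=-53
(-1)^6*13=13
(-1)^7*32=-32
chi=-15


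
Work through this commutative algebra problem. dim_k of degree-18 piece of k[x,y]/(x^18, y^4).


k[x,y], I = (x^18, y^4), d = 18
Need i < 18 and d-i < 4.
Range: 15 <= i <= 17.
H(18) = 3


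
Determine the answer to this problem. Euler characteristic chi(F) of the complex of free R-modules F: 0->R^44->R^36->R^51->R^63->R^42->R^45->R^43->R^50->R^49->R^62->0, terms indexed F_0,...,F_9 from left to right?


chi = sum (-1)^i * rank:
(-1)^0*44=44
(-1)^1*36=-36
(-1)^2*51=51
(-1)^3*63=-63
(-1)^4*42=42
(-1)^5*45=-45
(-1)^6*43=43
(-1)^7*50=-50
(-1)^8*49=49
(-1)^9*62=-62
chi=-27


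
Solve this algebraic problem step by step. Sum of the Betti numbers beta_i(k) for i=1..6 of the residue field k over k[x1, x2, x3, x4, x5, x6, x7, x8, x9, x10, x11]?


Koszul resolution: beta_i(k)=C(n,i), n=11
C(11,1)=11, C(11,2)=55, C(11,3)=165, C(11,4)=330, C(11,5)=462, C(11,6)=462
Sum=1485


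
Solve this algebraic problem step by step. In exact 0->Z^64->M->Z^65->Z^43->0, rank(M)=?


Alt sum=0:
(-1)^0*64 + (-1)^1*? + (-1)^2*65 + (-1)^3*43=0
rank(M)=86


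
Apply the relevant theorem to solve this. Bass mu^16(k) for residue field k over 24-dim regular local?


C(n,i)=C(24,16)=735471


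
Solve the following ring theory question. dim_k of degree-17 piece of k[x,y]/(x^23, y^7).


k[x,y], I = (x^23, y^7), d = 17
Need i < 23 and d-i < 7.
Range: 11 <= i <= 17.
H(17) = 7


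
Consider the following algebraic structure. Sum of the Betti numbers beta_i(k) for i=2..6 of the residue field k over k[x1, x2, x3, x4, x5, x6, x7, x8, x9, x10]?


Koszul resolution: beta_i(k)=C(n,i), n=10
C(10,2)=45, C(10,3)=120, C(10,4)=210, C(10,5)=252, C(10,6)=210
Sum=837


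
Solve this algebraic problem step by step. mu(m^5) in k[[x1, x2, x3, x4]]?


C(n+d-1,d)=C(8,5)=56


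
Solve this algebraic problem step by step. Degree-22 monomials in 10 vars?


C(d+n-1,n-1)=C(31,9)=20160075


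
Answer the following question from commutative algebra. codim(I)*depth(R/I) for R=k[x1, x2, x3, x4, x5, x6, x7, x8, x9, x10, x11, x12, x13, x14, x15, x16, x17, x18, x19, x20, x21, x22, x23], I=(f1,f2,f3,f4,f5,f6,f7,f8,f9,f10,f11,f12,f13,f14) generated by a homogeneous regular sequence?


codim=14, depth=dim(R/I)=23-14=9
Product=14*9=126


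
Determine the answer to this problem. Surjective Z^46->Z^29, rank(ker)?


rank(ker) = 46-29 = 17


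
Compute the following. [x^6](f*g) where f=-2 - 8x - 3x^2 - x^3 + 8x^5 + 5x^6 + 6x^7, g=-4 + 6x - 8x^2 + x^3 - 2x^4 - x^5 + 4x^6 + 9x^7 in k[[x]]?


[x^6] = sum a_i*b_j, i+j=6
  -2*4=-8
  -8*-1=8
  -3*-2=6
  -1*1=-1
  8*6=48
  5*-4=-20
Sum=33


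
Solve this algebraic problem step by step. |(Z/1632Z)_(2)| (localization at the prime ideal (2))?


2-primary part: 1632=2^5*51
Size=2^5=32


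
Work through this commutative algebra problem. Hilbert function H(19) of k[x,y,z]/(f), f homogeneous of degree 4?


C(21,2)-C(17,2)=210-136=74


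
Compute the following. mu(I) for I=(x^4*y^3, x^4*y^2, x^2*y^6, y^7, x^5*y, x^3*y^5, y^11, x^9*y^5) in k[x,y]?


Remove redundant (divisible by others).
x^9*y^5 redundant.
x^4*y^3 redundant.
y^11 redundant.
Min: x^5*y, x^4*y^2, x^3*y^5, x^2*y^6, y^7
Count=5


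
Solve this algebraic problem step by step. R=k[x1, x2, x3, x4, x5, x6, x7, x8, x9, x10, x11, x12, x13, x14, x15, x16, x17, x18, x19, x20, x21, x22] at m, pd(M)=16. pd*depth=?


pd+depth=22
depth=22-16=6
pd*depth=16*6=96


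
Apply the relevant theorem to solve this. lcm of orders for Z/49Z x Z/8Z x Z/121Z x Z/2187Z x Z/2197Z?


Exponent = lcm of the cyclic orders; pairwise coprime => product.
7^2*2^3*11^2*3^7*13^3=49*8*121*2187*2197=227903123448


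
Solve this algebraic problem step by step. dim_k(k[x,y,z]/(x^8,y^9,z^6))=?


Basis: x^iy^jz^k, i<8,j<9,k<6
8*9*6=432


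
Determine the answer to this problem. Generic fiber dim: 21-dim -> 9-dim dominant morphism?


dim(fiber)=dim(X)-dim(Y)=21-9=12


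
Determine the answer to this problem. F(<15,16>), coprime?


gcd(15,16)=1 => F=ab-a-b=15*16-15-16=240-31=209


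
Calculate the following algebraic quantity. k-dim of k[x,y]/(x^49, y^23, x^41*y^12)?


k[x,y]/I, I = (x^49, y^23, x^41*y^12)
Rect: 49x23=1127. Corner: (49-41)x(23-12)=88.
dim = 1127-88 = 1039


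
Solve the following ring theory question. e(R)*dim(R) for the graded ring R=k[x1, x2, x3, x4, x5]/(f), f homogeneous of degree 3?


e(R)=deg(f)=3, dim(R)=5-1=4
e*dim=3*4=12


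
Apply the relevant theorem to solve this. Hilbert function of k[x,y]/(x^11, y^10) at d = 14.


k[x,y], I = (x^11, y^10), d = 14
Need i < 11 and d-i < 10.
Range: 5 <= i <= 10.
H(14) = 6


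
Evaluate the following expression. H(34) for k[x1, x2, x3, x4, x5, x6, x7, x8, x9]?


C(d+n-1,n-1)=C(42,8)=118030185


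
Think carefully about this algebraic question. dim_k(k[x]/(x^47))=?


Basis: 1,x,...,x^46
dim=47


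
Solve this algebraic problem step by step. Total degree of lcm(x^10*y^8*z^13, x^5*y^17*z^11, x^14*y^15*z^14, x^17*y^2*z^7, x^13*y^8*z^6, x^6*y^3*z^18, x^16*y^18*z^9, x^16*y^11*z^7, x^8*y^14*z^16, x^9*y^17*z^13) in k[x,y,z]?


lcm = componentwise max:
x: max(10,5,14,17,13,6,16,16,8,9)=17
y: max(8,17,15,2,8,3,18,11,14,17)=18
z: max(13,11,14,7,6,18,9,7,16,13)=18
Total=17+18+18=53


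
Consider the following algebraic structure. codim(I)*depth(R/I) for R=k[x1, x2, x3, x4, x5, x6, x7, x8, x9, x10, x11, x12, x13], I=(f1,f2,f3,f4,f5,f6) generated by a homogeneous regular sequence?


codim=6, depth=dim(R/I)=13-6=7
Product=6*7=42


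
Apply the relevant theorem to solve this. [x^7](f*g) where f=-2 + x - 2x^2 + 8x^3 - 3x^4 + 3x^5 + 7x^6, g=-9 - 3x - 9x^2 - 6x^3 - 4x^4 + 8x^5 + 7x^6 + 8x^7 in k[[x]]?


[x^7] = sum a_i*b_j, i+j=7
  -2*8=-16
  1*7=7
  -2*8=-16
  8*-4=-32
  -3*-6=18
  3*-9=-27
  7*-3=-21
Sum=-87


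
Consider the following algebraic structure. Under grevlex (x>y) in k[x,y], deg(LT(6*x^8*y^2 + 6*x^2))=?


LT: 6*x^8*y^2
deg_x=8, deg_y=2
Total=8+2=10


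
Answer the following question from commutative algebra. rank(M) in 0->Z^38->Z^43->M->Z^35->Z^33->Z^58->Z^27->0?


Alt sum=0:
(-1)^0*38 + (-1)^1*43 + (-1)^2*? + (-1)^3*35 + (-1)^4*33 + (-1)^5*58 + (-1)^6*27=0
rank(M)=38


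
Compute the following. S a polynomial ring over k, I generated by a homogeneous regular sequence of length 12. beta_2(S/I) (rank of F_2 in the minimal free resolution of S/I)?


Regular sequence => Koszul complex is the minimal free resolution.
Syz_1 minimally generated by Koszul relations f_i*e_j - f_j*e_i (i<j): mu(Syz_1) = beta_2 = C(m,2) = m(m-1)/2
m=12
12*11/2 = 66


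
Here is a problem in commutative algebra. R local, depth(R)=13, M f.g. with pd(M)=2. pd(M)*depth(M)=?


pd+depth=13
depth=13-2=11
pd*depth=2*11=22


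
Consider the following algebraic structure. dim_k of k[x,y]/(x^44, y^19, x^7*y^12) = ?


k[x,y]/I, I = (x^44, y^19, x^7*y^12)
Rect: 44x19=836. Corner: (44-7)x(19-12)=259.
dim = 836-259 = 577


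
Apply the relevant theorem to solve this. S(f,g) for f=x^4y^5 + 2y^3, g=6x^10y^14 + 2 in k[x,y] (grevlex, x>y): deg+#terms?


LT(f)=x^4y^5, LT(g)=6x^10y^14
lcm(LM)=x^10y^14
S(f,g) (scaled by 6 to clear denominators) = 6x^6y^9*f - 1*g = 12x^6y^12 - 2
2 terms, deg 18.
18+2=20


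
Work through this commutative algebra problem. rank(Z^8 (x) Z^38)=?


rank(M(x)N) = rank(M)*rank(N)
8*38 = 304


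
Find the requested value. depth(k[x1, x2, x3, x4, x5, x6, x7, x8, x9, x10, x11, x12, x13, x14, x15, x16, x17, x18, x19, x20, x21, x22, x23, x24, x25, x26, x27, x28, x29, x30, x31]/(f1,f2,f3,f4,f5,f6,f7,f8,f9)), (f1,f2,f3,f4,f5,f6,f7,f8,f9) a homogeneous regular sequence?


depth(R)=31
depth(R/I)=31-9=22


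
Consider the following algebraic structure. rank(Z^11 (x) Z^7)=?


rank(M(x)N) = rank(M)*rank(N)
11*7 = 77


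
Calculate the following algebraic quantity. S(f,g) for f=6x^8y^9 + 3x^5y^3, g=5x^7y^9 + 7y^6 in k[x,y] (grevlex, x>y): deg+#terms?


LT(f)=6x^8y^9, LT(g)=5x^7y^9
lcm(LM)=x^8y^9
S(f,g) (scaled by 30 to clear denominators) = 5*f - 6x*g = 15x^5y^3 - 42xy^6
2 terms, deg 8.
8+2=10


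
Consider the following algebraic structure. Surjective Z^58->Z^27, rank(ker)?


rank(ker) = 58-27 = 31


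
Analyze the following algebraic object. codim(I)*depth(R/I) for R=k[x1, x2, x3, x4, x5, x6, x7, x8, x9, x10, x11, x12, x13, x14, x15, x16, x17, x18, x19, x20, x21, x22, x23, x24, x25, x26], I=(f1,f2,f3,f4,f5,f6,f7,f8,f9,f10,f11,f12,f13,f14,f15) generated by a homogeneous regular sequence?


codim=15, depth=dim(R/I)=26-15=11
Product=15*11=165


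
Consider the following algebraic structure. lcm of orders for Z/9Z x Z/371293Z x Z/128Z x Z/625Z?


Exponent = lcm of the cyclic orders; pairwise coprime => product.
3^2*13^5*2^7*5^4=9*371293*128*625=267330960000


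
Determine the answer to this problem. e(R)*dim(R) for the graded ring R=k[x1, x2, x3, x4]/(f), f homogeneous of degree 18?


e(R)=deg(f)=18, dim(R)=4-1=3
e*dim=18*3=54


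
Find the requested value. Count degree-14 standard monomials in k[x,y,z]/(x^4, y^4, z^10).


Need i<4, j<4, k<10 with i+j+k=14.
For each i, j ranges over max(0,14-i-9)..min(3,14-i):
  i=0: j in [5,3] -> 0
  i=1: j in [4,3] -> 0
  i=2: j in [3,3] -> 1
  i=3: j in [2,3] -> 2
H(14) = 0+0+1+2 = 3


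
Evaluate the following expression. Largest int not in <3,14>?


gcd(3,14)=1 => F=ab-a-b=3*14-3-14=42-17=25


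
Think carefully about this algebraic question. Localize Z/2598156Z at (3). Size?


3-primary part: 2598156=3^10*44
Size=3^10=59049
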